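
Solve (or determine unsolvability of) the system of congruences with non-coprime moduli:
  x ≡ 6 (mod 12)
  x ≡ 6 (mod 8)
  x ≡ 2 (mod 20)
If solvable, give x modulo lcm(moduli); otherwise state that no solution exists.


Moduli 12, 8, 20 are not pairwise coprime, so CRT works modulo lcm(m_i) when all pairwise compatibility conditions hold.
Pairwise compatibility: gcd(m_i, m_j) must divide a_i - a_j for every pair.
Merge one congruence at a time:
  Start: x ≡ 6 (mod 12).
  Combine with x ≡ 6 (mod 8): gcd(12, 8) = 4; 6 - 6 = 0, which IS divisible by 4, so compatible.
    Write x = 6 + 12·t and substitute into x ≡ 6 (mod 8): 12·t ≡ 6 − 6 = 0 (mod 8).
    Divide the congruence (and modulus) by g = 4: 3·t ≡ 0 (mod 2).
    Reduce coefficients mod 2: 1·t ≡ 0 (mod 2).
    So t ≡ 0 (mod 2).
    Then x = 6 + 12·0 = 6, valid modulo lcm(12, 8) = 24: x ≡ 6 (mod 24).
  Combine with x ≡ 2 (mod 20): gcd(24, 20) = 4; 2 - 6 = -4, which IS divisible by 4, so compatible.
    Write x = 6 + 24·t and substitute into x ≡ 2 (mod 20): 24·t ≡ 2 − 6 = -4 (mod 20).
    Divide the congruence (and modulus) by g = 4: 6·t ≡ -1 (mod 5).
    Reduce coefficients mod 5: 1·t ≡ 4 (mod 5).
    So t ≡ 4 (mod 5).
    Then x = 6 + 24·4 = 102, valid modulo lcm(24, 20) = 120: x ≡ 102 (mod 120).
Verify: 102 mod 12 = 6, 102 mod 8 = 6, 102 mod 20 = 2.

x ≡ 102 (mod 120).


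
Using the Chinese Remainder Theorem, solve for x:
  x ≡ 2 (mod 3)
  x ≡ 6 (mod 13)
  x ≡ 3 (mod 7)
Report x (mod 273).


Moduli 3, 13, 7 are pairwise coprime; by CRT there is a unique solution modulo M = 3 · 13 · 7 = 273.
Solve pairwise, accumulating the modulus:
  Start with x ≡ 2 (mod 3).
  Combine with x ≡ 6 (mod 13): since gcd(3, 13) = 1, we get a unique residue mod 39.
    Write x = 2 + 3·t and substitute into x ≡ 6 (mod 13): 3·t ≡ 6 − 2 = 4 (mod 13).
    The inverse of 3 mod 13 is 9 (since 3·9 = 27 = 2·13 + 1), so t ≡ 9·4 = 36 ≡ 10 (mod 13).
    Then x = 2 + 3·10 = 32, valid modulo lcm(3, 13) = 39: x ≡ 32 (mod 39).
  Combine with x ≡ 3 (mod 7): since gcd(39, 7) = 1, we get a unique residue mod 273.
    Write x = 32 + 39·t and substitute into x ≡ 3 (mod 7): 39·t ≡ 3 − 32 = -29 (mod 7).
    Reduce coefficients mod 7: 4·t ≡ 6 (mod 7).
    The inverse of 4 mod 7 is 2 (since 4·2 = 8 = 1·7 + 1), so t ≡ 2·6 = 12 ≡ 5 (mod 7).
    Then x = 32 + 39·5 = 227, valid modulo lcm(39, 7) = 273: x ≡ 227 (mod 273).
Verify: 227 mod 3 = 2 ✓, 227 mod 13 = 6 ✓, 227 mod 7 = 3 ✓.

x ≡ 227 (mod 273).


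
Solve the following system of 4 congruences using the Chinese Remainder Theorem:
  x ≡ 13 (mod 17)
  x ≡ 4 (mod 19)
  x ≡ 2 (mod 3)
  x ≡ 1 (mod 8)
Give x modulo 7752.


Product of moduli M = 17 · 19 · 3 · 8 = 7752.
Merge one congruence at a time:
  Start: x ≡ 13 (mod 17).
  Combine with x ≡ 4 (mod 19); new modulus lcm = 323.
    Write x = 13 + 17·t and substitute into x ≡ 4 (mod 19): 17·t ≡ 4 − 13 = -9 (mod 19).
    Reduce coefficients mod 19: 17·t ≡ 10 (mod 19).
    The inverse of 17 mod 19 is 9 (since 17·9 = 153 = 8·19 + 1), so t ≡ 9·10 = 90 ≡ 14 (mod 19).
    Then x = 13 + 17·14 = 251, valid modulo lcm(17, 19) = 323: x ≡ 251 (mod 323).
  Combine with x ≡ 2 (mod 3); new modulus lcm = 969.
    Write x = 251 + 323·t and substitute into x ≡ 2 (mod 3): 323·t ≡ 2 − 251 = -249 (mod 3).
    Reduce coefficients mod 3: 2·t ≡ 0 (mod 3).
    The inverse of 2 mod 3 is 2 (since 2·2 = 4 = 1·3 + 1), so t ≡ 2·0 = 0 ≡ 0 (mod 3).
    Then x = 251 + 323·0 = 251, valid modulo lcm(323, 3) = 969: x ≡ 251 (mod 969).
  Combine with x ≡ 1 (mod 8); new modulus lcm = 7752.
    Write x = 251 + 969·t and substitute into x ≡ 1 (mod 8): 969·t ≡ 1 − 251 = -250 (mod 8).
    Reduce coefficients mod 8: 1·t ≡ 6 (mod 8).
    So t ≡ 6 (mod 8).
    Then x = 251 + 969·6 = 6065, valid modulo lcm(969, 8) = 7752: x ≡ 6065 (mod 7752).
Verify against each original: 6065 mod 17 = 13, 6065 mod 19 = 4, 6065 mod 3 = 2, 6065 mod 8 = 1.

x ≡ 6065 (mod 7752).


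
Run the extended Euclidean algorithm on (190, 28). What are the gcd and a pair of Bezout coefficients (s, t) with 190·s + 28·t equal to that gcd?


Euclidean algorithm on (190, 28) — divide until remainder is 0:
  190 = 6 · 28 + 22
  28 = 1 · 22 + 6
  22 = 3 · 6 + 4
  6 = 1 · 4 + 2
  4 = 2 · 2 + 0
gcd(190, 28) = 2.
Track Bezout coefficients alongside the remainders: start with r₀ = 190 = a·1 + b·0 (s = 1, t = 0) and r₁ = 28 = a·0 + b·1 (s = 0, t = 1); each new remainder r_{k+1} = r_{k-1} − q_k·r_k inherits s_{k+1} = s_{k-1} − q_k·s_k, t_{k+1} = t_{k-1} − q_k·t_k, so r_k = a·s_k + b·t_k at every step:
  q = 6: r = 22, s = 1 − 6·0 = 1, t = 0 − 6·1 = -6  (check: 190·1 + 28·(-6) = 22)
  q = 1: r = 6, s = 0 − 1·1 = -1, t = 1 − 1·(-6) = 7  (check: 190·(-1) + 28·7 = 6)
  q = 3: r = 4, s = 1 − 3·(-1) = 4, t = -6 − 3·7 = -27  (check: 190·4 + 28·(-27) = 4)
  q = 1: r = 2, s = -1 − 1·4 = -5, t = 7 − 1·(-27) = 34  (check: 190·(-5) + 28·34 = 2)
The row with r = 2 (the gcd) gives the Bezout coefficients s = -5, t = 34.
Result: 190 · (-5) + 28 · (34) = 2.

gcd(190, 28) = 2; s = -5, t = 34 (check: 190·(-5) + 28·34 = 2).


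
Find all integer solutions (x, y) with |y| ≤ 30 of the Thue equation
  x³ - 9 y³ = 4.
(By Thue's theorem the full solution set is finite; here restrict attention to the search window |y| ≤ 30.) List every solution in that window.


The equation is x³ - 9y³ = 4. For fixed y, x³ = 9·y³ + 4, so a solution requires the RHS to be a perfect cube.
Strategy: iterate y from -30 to 30, compute RHS = 9·y³ + 4, and check whether it is a (positive or negative) perfect cube.
Check small values of y:
  y = 0: RHS = 4 is not a perfect cube.
  y = 1: RHS = 13 is not a perfect cube.
  y = -1: RHS = -5 is not a perfect cube.
  y = 2: RHS = 76 is not a perfect cube.
  y = -2: RHS = -68 is not a perfect cube.
  y = 3: RHS = 247 is not a perfect cube.
  y = -3: RHS = -239 is not a perfect cube.
Continuing the search up to |y| = 30 finds no solutions either.
No (x, y) in the scanned range satisfies the equation.

No integer solutions with |y| ≤ 30.


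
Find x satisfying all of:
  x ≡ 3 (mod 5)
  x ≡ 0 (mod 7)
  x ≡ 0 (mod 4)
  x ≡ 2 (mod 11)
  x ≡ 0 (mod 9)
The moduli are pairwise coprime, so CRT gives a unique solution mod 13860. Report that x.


Product of moduli M = 5 · 7 · 4 · 11 · 9 = 13860.
Merge one congruence at a time:
  Start: x ≡ 3 (mod 5).
  Combine with x ≡ 0 (mod 7); new modulus lcm = 35.
    Write x = 3 + 5·t and substitute into x ≡ 0 (mod 7): 5·t ≡ 0 − 3 = -3 (mod 7).
    Reduce coefficients mod 7: 5·t ≡ 4 (mod 7).
    The inverse of 5 mod 7 is 3 (since 5·3 = 15 = 2·7 + 1), so t ≡ 3·4 = 12 ≡ 5 (mod 7).
    Then x = 3 + 5·5 = 28, valid modulo lcm(5, 7) = 35: x ≡ 28 (mod 35).
  Combine with x ≡ 0 (mod 4); new modulus lcm = 140.
    Write x = 28 + 35·t and substitute into x ≡ 0 (mod 4): 35·t ≡ 0 − 28 = -28 (mod 4).
    Reduce coefficients mod 4: 3·t ≡ 0 (mod 4).
    The inverse of 3 mod 4 is 3 (since 3·3 = 9 = 2·4 + 1), so t ≡ 3·0 = 0 ≡ 0 (mod 4).
    Then x = 28 + 35·0 = 28, valid modulo lcm(35, 4) = 140: x ≡ 28 (mod 140).
  Combine with x ≡ 2 (mod 11); new modulus lcm = 1540.
    Write x = 28 + 140·t and substitute into x ≡ 2 (mod 11): 140·t ≡ 2 − 28 = -26 (mod 11).
    Reduce coefficients mod 11: 8·t ≡ 7 (mod 11).
    The inverse of 8 mod 11 is 7 (since 8·7 = 56 = 5·11 + 1), so t ≡ 7·7 = 49 ≡ 5 (mod 11).
    Then x = 28 + 140·5 = 728, valid modulo lcm(140, 11) = 1540: x ≡ 728 (mod 1540).
  Combine with x ≡ 0 (mod 9); new modulus lcm = 13860.
    Write x = 728 + 1540·t and substitute into x ≡ 0 (mod 9): 1540·t ≡ 0 − 728 = -728 (mod 9).
    Reduce coefficients mod 9: 1·t ≡ 1 (mod 9).
    So t ≡ 1 (mod 9).
    Then x = 728 + 1540·1 = 2268, valid modulo lcm(1540, 9) = 13860: x ≡ 2268 (mod 13860).
Verify against each original: 2268 mod 5 = 3, 2268 mod 7 = 0, 2268 mod 4 = 0, 2268 mod 11 = 2, 2268 mod 9 = 0.

x ≡ 2268 (mod 13860).


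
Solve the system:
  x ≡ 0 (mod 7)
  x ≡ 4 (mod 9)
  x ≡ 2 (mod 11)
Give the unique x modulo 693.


Moduli 7, 9, 11 are pairwise coprime; by CRT there is a unique solution modulo M = 7 · 9 · 11 = 693.
Solve pairwise, accumulating the modulus:
  Start with x ≡ 0 (mod 7).
  Combine with x ≡ 4 (mod 9): since gcd(7, 9) = 1, we get a unique residue mod 63.
    Write x = 0 + 7·t and substitute into x ≡ 4 (mod 9): 7·t ≡ 4 − 0 = 4 (mod 9).
    The inverse of 7 mod 9 is 4 (since 7·4 = 28 = 3·9 + 1), so t ≡ 4·4 = 16 ≡ 7 (mod 9).
    Then x = 0 + 7·7 = 49, valid modulo lcm(7, 9) = 63: x ≡ 49 (mod 63).
  Combine with x ≡ 2 (mod 11): since gcd(63, 11) = 1, we get a unique residue mod 693.
    Write x = 49 + 63·t and substitute into x ≡ 2 (mod 11): 63·t ≡ 2 − 49 = -47 (mod 11).
    Reduce coefficients mod 11: 8·t ≡ 8 (mod 11).
    The inverse of 8 mod 11 is 7 (since 8·7 = 56 = 5·11 + 1), so t ≡ 7·8 = 56 ≡ 1 (mod 11).
    Then x = 49 + 63·1 = 112, valid modulo lcm(63, 11) = 693: x ≡ 112 (mod 693).
Verify: 112 mod 7 = 0 ✓, 112 mod 9 = 4 ✓, 112 mod 11 = 2 ✓.

x ≡ 112 (mod 693).


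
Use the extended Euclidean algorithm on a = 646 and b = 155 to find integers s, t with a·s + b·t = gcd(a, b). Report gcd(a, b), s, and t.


Euclidean algorithm on (646, 155) — divide until remainder is 0:
  646 = 4 · 155 + 26
  155 = 5 · 26 + 25
  26 = 1 · 25 + 1
  25 = 25 · 1 + 0
gcd(646, 155) = 1.
Track Bezout coefficients alongside the remainders: start with r₀ = 646 = a·1 + b·0 (s = 1, t = 0) and r₁ = 155 = a·0 + b·1 (s = 0, t = 1); each new remainder r_{k+1} = r_{k-1} − q_k·r_k inherits s_{k+1} = s_{k-1} − q_k·s_k, t_{k+1} = t_{k-1} − q_k·t_k, so r_k = a·s_k + b·t_k at every step:
  q = 4: r = 26, s = 1 − 4·0 = 1, t = 0 − 4·1 = -4  (check: 646·1 + 155·(-4) = 26)
  q = 5: r = 25, s = 0 − 5·1 = -5, t = 1 − 5·(-4) = 21  (check: 646·(-5) + 155·21 = 25)
  q = 1: r = 1, s = 1 − 1·(-5) = 6, t = -4 − 1·21 = -25  (check: 646·6 + 155·(-25) = 1)
The row with r = 1 (the gcd) gives the Bezout coefficients s = 6, t = -25.
Result: 646 · (6) + 155 · (-25) = 1.

gcd(646, 155) = 1; s = 6, t = -25 (check: 646·6 + 155·(-25) = 1).


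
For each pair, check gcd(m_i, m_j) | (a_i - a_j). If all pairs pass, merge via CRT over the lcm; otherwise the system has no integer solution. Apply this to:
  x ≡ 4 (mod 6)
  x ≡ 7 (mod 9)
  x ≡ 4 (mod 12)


Moduli 6, 9, 12 are not pairwise coprime, so CRT works modulo lcm(m_i) when all pairwise compatibility conditions hold.
Pairwise compatibility: gcd(m_i, m_j) must divide a_i - a_j for every pair.
Merge one congruence at a time:
  Start: x ≡ 4 (mod 6).
  Combine with x ≡ 7 (mod 9): gcd(6, 9) = 3; 7 - 4 = 3, which IS divisible by 3, so compatible.
    Write x = 4 + 6·t and substitute into x ≡ 7 (mod 9): 6·t ≡ 7 − 4 = 3 (mod 9).
    Divide the congruence (and modulus) by g = 3: 2·t ≡ 1 (mod 3).
    The inverse of 2 mod 3 is 2 (since 2·2 = 4 = 1·3 + 1), so t ≡ 2·1 = 2 ≡ 2 (mod 3).
    Then x = 4 + 6·2 = 16, valid modulo lcm(6, 9) = 18: x ≡ 16 (mod 18).
  Combine with x ≡ 4 (mod 12): gcd(18, 12) = 6; 4 - 16 = -12, which IS divisible by 6, so compatible.
    Write x = 16 + 18·t and substitute into x ≡ 4 (mod 12): 18·t ≡ 4 − 16 = -12 (mod 12).
    Divide the congruence (and modulus) by g = 6: 3·t ≡ -2 (mod 2).
    Reduce coefficients mod 2: 1·t ≡ 0 (mod 2).
    So t ≡ 0 (mod 2).
    Then x = 16 + 18·0 = 16, valid modulo lcm(18, 12) = 36: x ≡ 16 (mod 36).
Verify: 16 mod 6 = 4, 16 mod 9 = 7, 16 mod 12 = 4.

x ≡ 16 (mod 36).


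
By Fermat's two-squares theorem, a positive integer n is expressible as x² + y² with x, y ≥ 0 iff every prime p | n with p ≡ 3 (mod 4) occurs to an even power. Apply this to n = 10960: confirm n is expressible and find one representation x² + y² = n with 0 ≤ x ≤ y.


Step 1: Factor n = 10960 = 2^4 · 5 · 137.
Step 2: Check the mod-4 condition on each prime factor: 2 = 2 (special); 5 ≡ 1 (mod 4), exponent 1; 137 ≡ 1 (mod 4), exponent 1.
All primes ≡ 3 (mod 4) appear to even exponent (or don't appear), so by the two-squares theorem n IS expressible as a sum of two squares.
Step 3: Build a representation. Group n = k² · m with k = 4 and m = 5 · 137 = 685 (a product of primes ≡ 1 (mod 4)); a representation of m scales to one of n via (k·x)² + (k·y)² = k²(x² + y²). Each prime p ≡ 1 (mod 4) is itself a sum of two squares; find a² by testing p − a² for a perfect square:
  5: 5 − 1² = 4 = 2² ⇒ 5 = 1² + 2².
  137: 137 − 1² = 136, 137 − 2² = 133, 137 − 3² = 128, 137 − 4² = 121 = 11² ⇒ 137 = 4² + 11².
  Combine using the Brahmagupta–Fibonacci identity (a² + b²)(c² + d²) = (ac − bd)² + (ad + bc)² = (ac + bd)² + (ad − bc)²:
  5 · 137 = 685: from (1² + 2²)(4² + 11²), take (1·4 − 2·11, 1·11 + 2·4) = (4 − 22, 11 + 8) = (-18, 19); dropping signs (only squares matter) gives (18, 19); check 18² + 19² = 324 + 361 = 685 ✓.
  Scale by k = 4: (4·18, 4·19) = (72, 76).
Step 4: Order so x ≤ y and verify: 72² + 76² = 5184 + 5776 = 10960 = n. ✓

n = 10960 = 72² + 76² (one valid representation with x ≤ y).


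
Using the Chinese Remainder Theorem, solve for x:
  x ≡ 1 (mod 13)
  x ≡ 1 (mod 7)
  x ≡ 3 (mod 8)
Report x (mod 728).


Moduli 13, 7, 8 are pairwise coprime; by CRT there is a unique solution modulo M = 13 · 7 · 8 = 728.
Solve pairwise, accumulating the modulus:
  Start with x ≡ 1 (mod 13).
  Combine with x ≡ 1 (mod 7): since gcd(13, 7) = 1, we get a unique residue mod 91.
    Write x = 1 + 13·t and substitute into x ≡ 1 (mod 7): 13·t ≡ 1 − 1 = 0 (mod 7).
    Reduce coefficients mod 7: 6·t ≡ 0 (mod 7).
    The inverse of 6 mod 7 is 6 (since 6·6 = 36 = 5·7 + 1), so t ≡ 6·0 = 0 ≡ 0 (mod 7).
    Then x = 1 + 13·0 = 1, valid modulo lcm(13, 7) = 91: x ≡ 1 (mod 91).
  Combine with x ≡ 3 (mod 8): since gcd(91, 8) = 1, we get a unique residue mod 728.
    Write x = 1 + 91·t and substitute into x ≡ 3 (mod 8): 91·t ≡ 3 − 1 = 2 (mod 8).
    Reduce coefficients mod 8: 3·t ≡ 2 (mod 8).
    The inverse of 3 mod 8 is 3 (since 3·3 = 9 = 1·8 + 1), so t ≡ 3·2 = 6 ≡ 6 (mod 8).
    Then x = 1 + 91·6 = 547, valid modulo lcm(91, 8) = 728: x ≡ 547 (mod 728).
Verify: 547 mod 13 = 1 ✓, 547 mod 7 = 1 ✓, 547 mod 8 = 3 ✓.

x ≡ 547 (mod 728).


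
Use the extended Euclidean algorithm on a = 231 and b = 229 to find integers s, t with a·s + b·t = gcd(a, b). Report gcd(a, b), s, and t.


Euclidean algorithm on (231, 229) — divide until remainder is 0:
  231 = 1 · 229 + 2
  229 = 114 · 2 + 1
  2 = 2 · 1 + 0
gcd(231, 229) = 1.
Track Bezout coefficients alongside the remainders: start with r₀ = 231 = a·1 + b·0 (s = 1, t = 0) and r₁ = 229 = a·0 + b·1 (s = 0, t = 1); each new remainder r_{k+1} = r_{k-1} − q_k·r_k inherits s_{k+1} = s_{k-1} − q_k·s_k, t_{k+1} = t_{k-1} − q_k·t_k, so r_k = a·s_k + b·t_k at every step:
  q = 1: r = 2, s = 1 − 1·0 = 1, t = 0 − 1·1 = -1  (check: 231·1 + 229·(-1) = 2)
  q = 114: r = 1, s = 0 − 114·1 = -114, t = 1 − 114·(-1) = 115  (check: 231·(-114) + 229·115 = 1)
The row with r = 1 (the gcd) gives the Bezout coefficients s = -114, t = 115.
Result: 231 · (-114) + 229 · (115) = 1.

gcd(231, 229) = 1; s = -114, t = 115 (check: 231·(-114) + 229·115 = 1).


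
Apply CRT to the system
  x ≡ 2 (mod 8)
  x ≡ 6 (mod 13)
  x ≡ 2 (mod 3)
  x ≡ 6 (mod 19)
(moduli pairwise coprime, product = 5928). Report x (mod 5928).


Product of moduli M = 8 · 13 · 3 · 19 = 5928.
Merge one congruence at a time:
  Start: x ≡ 2 (mod 8).
  Combine with x ≡ 6 (mod 13); new modulus lcm = 104.
    Write x = 2 + 8·t and substitute into x ≡ 6 (mod 13): 8·t ≡ 6 − 2 = 4 (mod 13).
    The inverse of 8 mod 13 is 5 (since 8·5 = 40 = 3·13 + 1), so t ≡ 5·4 = 20 ≡ 7 (mod 13).
    Then x = 2 + 8·7 = 58, valid modulo lcm(8, 13) = 104: x ≡ 58 (mod 104).
  Combine with x ≡ 2 (mod 3); new modulus lcm = 312.
    Write x = 58 + 104·t and substitute into x ≡ 2 (mod 3): 104·t ≡ 2 − 58 = -56 (mod 3).
    Reduce coefficients mod 3: 2·t ≡ 1 (mod 3).
    The inverse of 2 mod 3 is 2 (since 2·2 = 4 = 1·3 + 1), so t ≡ 2·1 = 2 ≡ 2 (mod 3).
    Then x = 58 + 104·2 = 266, valid modulo lcm(104, 3) = 312: x ≡ 266 (mod 312).
  Combine with x ≡ 6 (mod 19); new modulus lcm = 5928.
    Write x = 266 + 312·t and substitute into x ≡ 6 (mod 19): 312·t ≡ 6 − 266 = -260 (mod 19).
    Reduce coefficients mod 19: 8·t ≡ 6 (mod 19).
    The inverse of 8 mod 19 is 12 (since 8·12 = 96 = 5·19 + 1), so t ≡ 12·6 = 72 ≡ 15 (mod 19).
    Then x = 266 + 312·15 = 4946, valid modulo lcm(312, 19) = 5928: x ≡ 4946 (mod 5928).
Verify against each original: 4946 mod 8 = 2, 4946 mod 13 = 6, 4946 mod 3 = 2, 4946 mod 19 = 6.

x ≡ 4946 (mod 5928).


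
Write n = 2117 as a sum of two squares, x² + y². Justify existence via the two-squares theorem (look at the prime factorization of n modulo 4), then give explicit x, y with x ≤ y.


Step 1: Factor n = 2117 = 29 · 73.
Step 2: Check the mod-4 condition on each prime factor: 29 ≡ 1 (mod 4), exponent 1; 73 ≡ 1 (mod 4), exponent 1.
All primes ≡ 3 (mod 4) appear to even exponent (or don't appear), so by the two-squares theorem n IS expressible as a sum of two squares.
Step 3: Build a representation. Here n = 29 · 73 is a product of primes ≡ 1 (mod 4). Each prime p ≡ 1 (mod 4) is itself a sum of two squares; find a² by testing p − a² for a perfect square:
  29: 29 − 1² = 28, 29 − 2² = 25 = 5² ⇒ 29 = 2² + 5².
  73: 73 − 1² = 72, 73 − 2² = 69, 73 − 3² = 64 = 8² ⇒ 73 = 3² + 8².
  Combine using the Brahmagupta–Fibonacci identity (a² + b²)(c² + d²) = (ac − bd)² + (ad + bc)² = (ac + bd)² + (ad − bc)²:
  29 · 73 = 2117: from (2² + 5²)(3² + 8²), take (2·3 − 5·8, 2·8 + 5·3) = (6 − 40, 16 + 15) = (-34, 31); dropping signs (only squares matter) gives (34, 31); check 34² + 31² = 1156 + 961 = 2117 ✓.
Step 4: Order so x ≤ y and verify: 31² + 34² = 961 + 1156 = 2117 = n. ✓

n = 2117 = 31² + 34² (one valid representation with x ≤ y).


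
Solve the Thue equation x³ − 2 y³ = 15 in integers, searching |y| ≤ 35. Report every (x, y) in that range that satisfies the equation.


The equation is x³ - 2y³ = 15. For fixed y, x³ = 2·y³ + 15, so a solution requires the RHS to be a perfect cube.
Strategy: iterate y from -35 to 35, compute RHS = 2·y³ + 15, and check whether it is a (positive or negative) perfect cube.
Check small values of y:
  y = 0: RHS = 15 is not a perfect cube.
  y = 1: RHS = 17 is not a perfect cube.
  y = -1: RHS = 13 is not a perfect cube.
  y = 2: RHS = 31 is not a perfect cube.
  y = -2: RHS = -1 = (-1)³ ⇒ x = -1 works.
  y = 3: RHS = 69 is not a perfect cube.
  y = -3: RHS = -39 is not a perfect cube.
Continuing the search up to |y| = 35 finds no further solutions beyond those listed.
Collected solutions: (-1, -2).

Solutions (with |y| ≤ 35): (-1, -2).


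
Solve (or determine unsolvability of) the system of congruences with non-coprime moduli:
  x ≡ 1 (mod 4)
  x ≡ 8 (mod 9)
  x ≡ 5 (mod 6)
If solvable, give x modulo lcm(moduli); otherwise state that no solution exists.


Moduli 4, 9, 6 are not pairwise coprime, so CRT works modulo lcm(m_i) when all pairwise compatibility conditions hold.
Pairwise compatibility: gcd(m_i, m_j) must divide a_i - a_j for every pair.
Merge one congruence at a time:
  Start: x ≡ 1 (mod 4).
  Combine with x ≡ 8 (mod 9): gcd(4, 9) = 1; 8 - 1 = 7, which IS divisible by 1, so compatible.
    Write x = 1 + 4·t and substitute into x ≡ 8 (mod 9): 4·t ≡ 8 − 1 = 7 (mod 9).
    The inverse of 4 mod 9 is 7 (since 4·7 = 28 = 3·9 + 1), so t ≡ 7·7 = 49 ≡ 4 (mod 9).
    Then x = 1 + 4·4 = 17, valid modulo lcm(4, 9) = 36: x ≡ 17 (mod 36).
  Combine with x ≡ 5 (mod 6): gcd(36, 6) = 6; 5 - 17 = -12, which IS divisible by 6, so compatible.
    Write x = 17 + 36·t and substitute into x ≡ 5 (mod 6): 36·t ≡ 5 − 17 = -12 (mod 6).
    Divide the congruence (and modulus) by g = 6: 6·t ≡ -2 (mod 1).
    Modulo 1 every t works; take t = 0.
    Then x = 17 + 36·0 = 17, valid modulo lcm(36, 6) = 36: x ≡ 17 (mod 36).
Verify: 17 mod 4 = 1, 17 mod 9 = 8, 17 mod 6 = 5.

x ≡ 17 (mod 36).


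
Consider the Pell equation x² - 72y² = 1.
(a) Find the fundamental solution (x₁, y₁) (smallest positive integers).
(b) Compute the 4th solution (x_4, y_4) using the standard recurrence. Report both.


Step 1: Find the fundamental solution (x₁, y₁) of x² - 72y² = 1.
  Expand √72 as a continued fraction. a₀ = ⌊√72⌋ = 8; iterate m_{k+1} = d_k·a_k − m_k, d_{k+1} = (72 − m_{k+1}²)/d_k, a_{k+1} = ⌊(a₀ + m_{k+1})/d_{k+1}⌋ (starting m₀ = 0, d₀ = 1), with convergents p_k = a_k·p_{k-1} + p_{k-2}, q_k = a_k·q_{k-1} + q_{k-2} (p₋₁ = 1, q₋₁ = 0):
  k = 0: a₀ = 8; p₀/q₀ = 8/1; p₀² − 72·q₀² = 64 − 72 = -8.
  k = 1: m = 8, d = 8, a = ⌊(8 + 8)/8⌋ = 2; p/q = (2·8 + 1)/(2·1 + 0) = 17/2; p² − 72·q² = 289 − 288 = 1.
  The first convergent with p² − 72·q² = 1 gives the fundamental solution (x₁, y₁) = (17, 2).
Step 2: Apply the recurrence (x_{n+1}, y_{n+1}) = (x₁x_n + 72y₁y_n, x₁y_n + y₁x_n) repeatedly.
  From (x_1, y_1) = (17, 2): x_2 = 17·17 + 72·2·2 = 577; y_2 = 17·2 + 2·17 = 68.
  From (x_2, y_2) = (577, 68): x_3 = 17·577 + 72·2·68 = 19601; y_3 = 17·68 + 2·577 = 2310.
  From (x_3, y_3) = (19601, 2310): x_4 = 17·19601 + 72·2·2310 = 665857; y_4 = 17·2310 + 2·19601 = 78472.
Step 3: Verify x_4² - 72·y_4² = 443365544449 - 443365544448 = 1 (should be 1). ✓

(x_1, y_1) = (17, 2); (x_4, y_4) = (665857, 78472).


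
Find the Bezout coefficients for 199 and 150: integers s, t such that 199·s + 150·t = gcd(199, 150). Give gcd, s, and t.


Euclidean algorithm on (199, 150) — divide until remainder is 0:
  199 = 1 · 150 + 49
  150 = 3 · 49 + 3
  49 = 16 · 3 + 1
  3 = 3 · 1 + 0
gcd(199, 150) = 1.
Track Bezout coefficients alongside the remainders: start with r₀ = 199 = a·1 + b·0 (s = 1, t = 0) and r₁ = 150 = a·0 + b·1 (s = 0, t = 1); each new remainder r_{k+1} = r_{k-1} − q_k·r_k inherits s_{k+1} = s_{k-1} − q_k·s_k, t_{k+1} = t_{k-1} − q_k·t_k, so r_k = a·s_k + b·t_k at every step:
  q = 1: r = 49, s = 1 − 1·0 = 1, t = 0 − 1·1 = -1  (check: 199·1 + 150·(-1) = 49)
  q = 3: r = 3, s = 0 − 3·1 = -3, t = 1 − 3·(-1) = 4  (check: 199·(-3) + 150·4 = 3)
  q = 16: r = 1, s = 1 − 16·(-3) = 49, t = -1 − 16·4 = -65  (check: 199·49 + 150·(-65) = 1)
The row with r = 1 (the gcd) gives the Bezout coefficients s = 49, t = -65.
Result: 199 · (49) + 150 · (-65) = 1.

gcd(199, 150) = 1; s = 49, t = -65 (check: 199·49 + 150·(-65) = 1).


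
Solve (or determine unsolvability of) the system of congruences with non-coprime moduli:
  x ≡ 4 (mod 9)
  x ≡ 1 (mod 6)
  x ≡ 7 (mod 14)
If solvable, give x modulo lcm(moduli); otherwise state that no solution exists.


Moduli 9, 6, 14 are not pairwise coprime, so CRT works modulo lcm(m_i) when all pairwise compatibility conditions hold.
Pairwise compatibility: gcd(m_i, m_j) must divide a_i - a_j for every pair.
Merge one congruence at a time:
  Start: x ≡ 4 (mod 9).
  Combine with x ≡ 1 (mod 6): gcd(9, 6) = 3; 1 - 4 = -3, which IS divisible by 3, so compatible.
    Write x = 4 + 9·t and substitute into x ≡ 1 (mod 6): 9·t ≡ 1 − 4 = -3 (mod 6).
    Divide the congruence (and modulus) by g = 3: 3·t ≡ -1 (mod 2).
    Reduce coefficients mod 2: 1·t ≡ 1 (mod 2).
    So t ≡ 1 (mod 2).
    Then x = 4 + 9·1 = 13, valid modulo lcm(9, 6) = 18: x ≡ 13 (mod 18).
  Combine with x ≡ 7 (mod 14): gcd(18, 14) = 2; 7 - 13 = -6, which IS divisible by 2, so compatible.
    Write x = 13 + 18·t and substitute into x ≡ 7 (mod 14): 18·t ≡ 7 − 13 = -6 (mod 14).
    Divide the congruence (and modulus) by g = 2: 9·t ≡ -3 (mod 7).
    Reduce coefficients mod 7: 2·t ≡ 4 (mod 7).
    The inverse of 2 mod 7 is 4 (since 2·4 = 8 = 1·7 + 1), so t ≡ 4·4 = 16 ≡ 2 (mod 7).
    Then x = 13 + 18·2 = 49, valid modulo lcm(18, 14) = 126: x ≡ 49 (mod 126).
Verify: 49 mod 9 = 4, 49 mod 6 = 1, 49 mod 14 = 7.

x ≡ 49 (mod 126).


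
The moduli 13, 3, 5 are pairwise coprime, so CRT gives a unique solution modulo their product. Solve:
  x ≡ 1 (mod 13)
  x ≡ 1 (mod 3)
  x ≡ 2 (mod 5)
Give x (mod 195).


Moduli 13, 3, 5 are pairwise coprime; by CRT there is a unique solution modulo M = 13 · 3 · 5 = 195.
Solve pairwise, accumulating the modulus:
  Start with x ≡ 1 (mod 13).
  Combine with x ≡ 1 (mod 3): since gcd(13, 3) = 1, we get a unique residue mod 39.
    Write x = 1 + 13·t and substitute into x ≡ 1 (mod 3): 13·t ≡ 1 − 1 = 0 (mod 3).
    Reduce coefficients mod 3: 1·t ≡ 0 (mod 3).
    So t ≡ 0 (mod 3).
    Then x = 1 + 13·0 = 1, valid modulo lcm(13, 3) = 39: x ≡ 1 (mod 39).
  Combine with x ≡ 2 (mod 5): since gcd(39, 5) = 1, we get a unique residue mod 195.
    Write x = 1 + 39·t and substitute into x ≡ 2 (mod 5): 39·t ≡ 2 − 1 = 1 (mod 5).
    Reduce coefficients mod 5: 4·t ≡ 1 (mod 5).
    The inverse of 4 mod 5 is 4 (since 4·4 = 16 = 3·5 + 1), so t ≡ 4·1 = 4 ≡ 4 (mod 5).
    Then x = 1 + 39·4 = 157, valid modulo lcm(39, 5) = 195: x ≡ 157 (mod 195).
Verify: 157 mod 13 = 1 ✓, 157 mod 3 = 1 ✓, 157 mod 5 = 2 ✓.

x ≡ 157 (mod 195).


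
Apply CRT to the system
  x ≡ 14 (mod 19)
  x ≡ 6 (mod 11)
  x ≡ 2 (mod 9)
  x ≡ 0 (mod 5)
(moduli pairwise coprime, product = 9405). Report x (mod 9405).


Product of moduli M = 19 · 11 · 9 · 5 = 9405.
Merge one congruence at a time:
  Start: x ≡ 14 (mod 19).
  Combine with x ≡ 6 (mod 11); new modulus lcm = 209.
    Write x = 14 + 19·t and substitute into x ≡ 6 (mod 11): 19·t ≡ 6 − 14 = -8 (mod 11).
    Reduce coefficients mod 11: 8·t ≡ 3 (mod 11).
    The inverse of 8 mod 11 is 7 (since 8·7 = 56 = 5·11 + 1), so t ≡ 7·3 = 21 ≡ 10 (mod 11).
    Then x = 14 + 19·10 = 204, valid modulo lcm(19, 11) = 209: x ≡ 204 (mod 209).
  Combine with x ≡ 2 (mod 9); new modulus lcm = 1881.
    Write x = 204 + 209·t and substitute into x ≡ 2 (mod 9): 209·t ≡ 2 − 204 = -202 (mod 9).
    Reduce coefficients mod 9: 2·t ≡ 5 (mod 9).
    The inverse of 2 mod 9 is 5 (since 2·5 = 10 = 1·9 + 1), so t ≡ 5·5 = 25 ≡ 7 (mod 9).
    Then x = 204 + 209·7 = 1667, valid modulo lcm(209, 9) = 1881: x ≡ 1667 (mod 1881).
  Combine with x ≡ 0 (mod 5); new modulus lcm = 9405.
    Write x = 1667 + 1881·t and substitute into x ≡ 0 (mod 5): 1881·t ≡ 0 − 1667 = -1667 (mod 5).
    Reduce coefficients mod 5: 1·t ≡ 3 (mod 5).
    So t ≡ 3 (mod 5).
    Then x = 1667 + 1881·3 = 7310, valid modulo lcm(1881, 5) = 9405: x ≡ 7310 (mod 9405).
Verify against each original: 7310 mod 19 = 14, 7310 mod 11 = 6, 7310 mod 9 = 2, 7310 mod 5 = 0.

x ≡ 7310 (mod 9405).


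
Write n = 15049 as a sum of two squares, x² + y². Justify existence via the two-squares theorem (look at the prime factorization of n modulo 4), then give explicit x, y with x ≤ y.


Step 1: Factor n = 15049 = 101 · 149.
Step 2: Check the mod-4 condition on each prime factor: 101 ≡ 1 (mod 4), exponent 1; 149 ≡ 1 (mod 4), exponent 1.
All primes ≡ 3 (mod 4) appear to even exponent (or don't appear), so by the two-squares theorem n IS expressible as a sum of two squares.
Step 3: Build a representation. Here n = 101 · 149 is a product of primes ≡ 1 (mod 4). Each prime p ≡ 1 (mod 4) is itself a sum of two squares; find a² by testing p − a² for a perfect square:
  101: 101 − 1² = 100 = 10² ⇒ 101 = 1² + 10².
  149: 149 − 1² = 148, 149 − 2² = 145, 149 − 3² = 140, 149 − 4² = 133, 149 − 5² = 124, 149 − 6² = 113, 149 − 7² = 100 = 10² ⇒ 149 = 7² + 10².
  Combine using the Brahmagupta–Fibonacci identity (a² + b²)(c² + d²) = (ac − bd)² + (ad + bc)² = (ac + bd)² + (ad − bc)²:
  101 · 149 = 15049: from (1² + 10²)(7² + 10²), take (1·7 − 10·10, 1·10 + 10·7) = (7 − 100, 10 + 70) = (-93, 80); dropping signs (only squares matter) gives (93, 80); check 93² + 80² = 8649 + 6400 = 15049 ✓.
Step 4: Order so x ≤ y and verify: 80² + 93² = 6400 + 8649 = 15049 = n. ✓

n = 15049 = 80² + 93² (one valid representation with x ≤ y).


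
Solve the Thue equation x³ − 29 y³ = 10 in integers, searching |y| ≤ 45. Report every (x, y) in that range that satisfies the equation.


The equation is x³ - 29y³ = 10. For fixed y, x³ = 29·y³ + 10, so a solution requires the RHS to be a perfect cube.
Strategy: iterate y from -45 to 45, compute RHS = 29·y³ + 10, and check whether it is a (positive or negative) perfect cube.
Check small values of y:
  y = 0: RHS = 10 is not a perfect cube.
  y = 1: RHS = 39 is not a perfect cube.
  y = -1: RHS = -19 is not a perfect cube.
  y = 2: RHS = 242 is not a perfect cube.
  y = -2: RHS = -222 is not a perfect cube.
  y = 3: RHS = 793 is not a perfect cube.
  y = -3: RHS = -773 is not a perfect cube.
Continuing the search up to |y| = 45 finds no solutions either.
No (x, y) in the scanned range satisfies the equation.

No integer solutions with |y| ≤ 45.


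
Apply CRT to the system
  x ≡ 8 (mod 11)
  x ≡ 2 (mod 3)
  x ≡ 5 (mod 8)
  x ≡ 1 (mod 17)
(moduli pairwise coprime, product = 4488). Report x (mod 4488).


Product of moduli M = 11 · 3 · 8 · 17 = 4488.
Merge one congruence at a time:
  Start: x ≡ 8 (mod 11).
  Combine with x ≡ 2 (mod 3); new modulus lcm = 33.
    Write x = 8 + 11·t and substitute into x ≡ 2 (mod 3): 11·t ≡ 2 − 8 = -6 (mod 3).
    Reduce coefficients mod 3: 2·t ≡ 0 (mod 3).
    The inverse of 2 mod 3 is 2 (since 2·2 = 4 = 1·3 + 1), so t ≡ 2·0 = 0 ≡ 0 (mod 3).
    Then x = 8 + 11·0 = 8, valid modulo lcm(11, 3) = 33: x ≡ 8 (mod 33).
  Combine with x ≡ 5 (mod 8); new modulus lcm = 264.
    Write x = 8 + 33·t and substitute into x ≡ 5 (mod 8): 33·t ≡ 5 − 8 = -3 (mod 8).
    Reduce coefficients mod 8: 1·t ≡ 5 (mod 8).
    So t ≡ 5 (mod 8).
    Then x = 8 + 33·5 = 173, valid modulo lcm(33, 8) = 264: x ≡ 173 (mod 264).
  Combine with x ≡ 1 (mod 17); new modulus lcm = 4488.
    Write x = 173 + 264·t and substitute into x ≡ 1 (mod 17): 264·t ≡ 1 − 173 = -172 (mod 17).
    Reduce coefficients mod 17: 9·t ≡ 15 (mod 17).
    The inverse of 9 mod 17 is 2 (since 9·2 = 18 = 1·17 + 1), so t ≡ 2·15 = 30 ≡ 13 (mod 17).
    Then x = 173 + 264·13 = 3605, valid modulo lcm(264, 17) = 4488: x ≡ 3605 (mod 4488).
Verify against each original: 3605 mod 11 = 8, 3605 mod 3 = 2, 3605 mod 8 = 5, 3605 mod 17 = 1.

x ≡ 3605 (mod 4488).


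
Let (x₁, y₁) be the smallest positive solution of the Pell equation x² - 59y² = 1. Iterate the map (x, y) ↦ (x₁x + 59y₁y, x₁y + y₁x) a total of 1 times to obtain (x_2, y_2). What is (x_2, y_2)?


Step 1: Find the fundamental solution (x₁, y₁) of x² - 59y² = 1.
  Expand √59 as a continued fraction. a₀ = ⌊√59⌋ = 7; iterate m_{k+1} = d_k·a_k − m_k, d_{k+1} = (59 − m_{k+1}²)/d_k, a_{k+1} = ⌊(a₀ + m_{k+1})/d_{k+1}⌋ (starting m₀ = 0, d₀ = 1), with convergents p_k = a_k·p_{k-1} + p_{k-2}, q_k = a_k·q_{k-1} + q_{k-2} (p₋₁ = 1, q₋₁ = 0):
  k = 0: a₀ = 7; p₀/q₀ = 7/1; p₀² − 59·q₀² = 49 − 59 = -10.
  k = 1: m = 7, d = 10, a = ⌊(7 + 7)/10⌋ = 1; p/q = (1·7 + 1)/(1·1 + 0) = 8/1; p² − 59·q² = 64 − 59 = 5.
  k = 2: m = 3, d = 5, a = ⌊(7 + 3)/5⌋ = 2; p/q = (2·8 + 7)/(2·1 + 1) = 23/3; p² − 59·q² = 529 − 531 = -2.
  k = 3: m = 7, d = 2, a = ⌊(7 + 7)/2⌋ = 7; p/q = (7·23 + 8)/(7·3 + 1) = 169/22; p² − 59·q² = 28561 − 28556 = 5.
  k = 4: m = 7, d = 5, a = ⌊(7 + 7)/5⌋ = 2; p/q = (2·169 + 23)/(2·22 + 3) = 361/47; p² − 59·q² = 130321 − 130331 = -10.
  k = 5: m = 3, d = 10, a = ⌊(7 + 3)/10⌋ = 1; p/q = (1·361 + 169)/(1·47 + 22) = 530/69; p² − 59·q² = 280900 − 280899 = 1.
  The first convergent with p² − 59·q² = 1 gives the fundamental solution (x₁, y₁) = (530, 69).
Step 2: Apply the recurrence (x_{n+1}, y_{n+1}) = (x₁x_n + 59y₁y_n, x₁y_n + y₁x_n) repeatedly.
  From (x_1, y_1) = (530, 69): x_2 = 530·530 + 59·69·69 = 561799; y_2 = 530·69 + 69·530 = 73140.
Step 3: Verify x_2² - 59·y_2² = 315618116401 - 315618116400 = 1 (should be 1). ✓

(x_1, y_1) = (530, 69); (x_2, y_2) = (561799, 73140).


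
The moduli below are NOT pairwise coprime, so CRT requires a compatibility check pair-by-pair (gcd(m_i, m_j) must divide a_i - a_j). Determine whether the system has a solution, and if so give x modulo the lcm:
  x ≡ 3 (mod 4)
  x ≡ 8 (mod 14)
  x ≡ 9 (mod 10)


Moduli 4, 14, 10 are not pairwise coprime, so CRT works modulo lcm(m_i) when all pairwise compatibility conditions hold.
Pairwise compatibility: gcd(m_i, m_j) must divide a_i - a_j for every pair.
Merge one congruence at a time:
  Start: x ≡ 3 (mod 4).
  Combine with x ≡ 8 (mod 14): gcd(4, 14) = 2, and 8 - 3 = 5 is NOT divisible by 2.
    ⇒ system is inconsistent (no integer solution).

No solution (the system is inconsistent).


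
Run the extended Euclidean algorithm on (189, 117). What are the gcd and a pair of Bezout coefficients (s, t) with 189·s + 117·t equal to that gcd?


Euclidean algorithm on (189, 117) — divide until remainder is 0:
  189 = 1 · 117 + 72
  117 = 1 · 72 + 45
  72 = 1 · 45 + 27
  45 = 1 · 27 + 18
  27 = 1 · 18 + 9
  18 = 2 · 9 + 0
gcd(189, 117) = 9.
Track Bezout coefficients alongside the remainders: start with r₀ = 189 = a·1 + b·0 (s = 1, t = 0) and r₁ = 117 = a·0 + b·1 (s = 0, t = 1); each new remainder r_{k+1} = r_{k-1} − q_k·r_k inherits s_{k+1} = s_{k-1} − q_k·s_k, t_{k+1} = t_{k-1} − q_k·t_k, so r_k = a·s_k + b·t_k at every step:
  q = 1: r = 72, s = 1 − 1·0 = 1, t = 0 − 1·1 = -1  (check: 189·1 + 117·(-1) = 72)
  q = 1: r = 45, s = 0 − 1·1 = -1, t = 1 − 1·(-1) = 2  (check: 189·(-1) + 117·2 = 45)
  q = 1: r = 27, s = 1 − 1·(-1) = 2, t = -1 − 1·2 = -3  (check: 189·2 + 117·(-3) = 27)
  q = 1: r = 18, s = -1 − 1·2 = -3, t = 2 − 1·(-3) = 5  (check: 189·(-3) + 117·5 = 18)
  q = 1: r = 9, s = 2 − 1·(-3) = 5, t = -3 − 1·5 = -8  (check: 189·5 + 117·(-8) = 9)
The row with r = 9 (the gcd) gives the Bezout coefficients s = 5, t = -8.
Result: 189 · (5) + 117 · (-8) = 9.

gcd(189, 117) = 9; s = 5, t = -8 (check: 189·5 + 117·(-8) = 9).


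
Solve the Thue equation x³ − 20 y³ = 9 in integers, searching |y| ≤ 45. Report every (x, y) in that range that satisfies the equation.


The equation is x³ - 20y³ = 9. For fixed y, x³ = 20·y³ + 9, so a solution requires the RHS to be a perfect cube.
Strategy: iterate y from -45 to 45, compute RHS = 20·y³ + 9, and check whether it is a (positive or negative) perfect cube.
Check small values of y:
  y = 0: RHS = 9 is not a perfect cube.
  y = 1: RHS = 29 is not a perfect cube.
  y = -1: RHS = -11 is not a perfect cube.
  y = 2: RHS = 169 is not a perfect cube.
  y = -2: RHS = -151 is not a perfect cube.
  y = 3: RHS = 549 is not a perfect cube.
  y = -3: RHS = -531 is not a perfect cube.
Continuing the search up to |y| = 45 finds no solutions either.
No (x, y) in the scanned range satisfies the equation.

No integer solutions with |y| ≤ 45.


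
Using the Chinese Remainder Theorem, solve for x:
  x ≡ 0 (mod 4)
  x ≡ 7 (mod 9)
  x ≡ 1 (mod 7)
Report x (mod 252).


Moduli 4, 9, 7 are pairwise coprime; by CRT there is a unique solution modulo M = 4 · 9 · 7 = 252.
Solve pairwise, accumulating the modulus:
  Start with x ≡ 0 (mod 4).
  Combine with x ≡ 7 (mod 9): since gcd(4, 9) = 1, we get a unique residue mod 36.
    Write x = 0 + 4·t and substitute into x ≡ 7 (mod 9): 4·t ≡ 7 − 0 = 7 (mod 9).
    The inverse of 4 mod 9 is 7 (since 4·7 = 28 = 3·9 + 1), so t ≡ 7·7 = 49 ≡ 4 (mod 9).
    Then x = 0 + 4·4 = 16, valid modulo lcm(4, 9) = 36: x ≡ 16 (mod 36).
  Combine with x ≡ 1 (mod 7): since gcd(36, 7) = 1, we get a unique residue mod 252.
    Write x = 16 + 36·t and substitute into x ≡ 1 (mod 7): 36·t ≡ 1 − 16 = -15 (mod 7).
    Reduce coefficients mod 7: 1·t ≡ 6 (mod 7).
    So t ≡ 6 (mod 7).
    Then x = 16 + 36·6 = 232, valid modulo lcm(36, 7) = 252: x ≡ 232 (mod 252).
Verify: 232 mod 4 = 0 ✓, 232 mod 9 = 7 ✓, 232 mod 7 = 1 ✓.

x ≡ 232 (mod 252).


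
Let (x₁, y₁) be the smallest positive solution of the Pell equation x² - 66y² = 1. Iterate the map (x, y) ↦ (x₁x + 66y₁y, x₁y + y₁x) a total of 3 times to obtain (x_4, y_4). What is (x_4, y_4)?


Step 1: Find the fundamental solution (x₁, y₁) of x² - 66y² = 1.
  Expand √66 as a continued fraction. a₀ = ⌊√66⌋ = 8; iterate m_{k+1} = d_k·a_k − m_k, d_{k+1} = (66 − m_{k+1}²)/d_k, a_{k+1} = ⌊(a₀ + m_{k+1})/d_{k+1}⌋ (starting m₀ = 0, d₀ = 1), with convergents p_k = a_k·p_{k-1} + p_{k-2}, q_k = a_k·q_{k-1} + q_{k-2} (p₋₁ = 1, q₋₁ = 0):
  k = 0: a₀ = 8; p₀/q₀ = 8/1; p₀² − 66·q₀² = 64 − 66 = -2.
  k = 1: m = 8, d = 2, a = ⌊(8 + 8)/2⌋ = 8; p/q = (8·8 + 1)/(8·1 + 0) = 65/8; p² − 66·q² = 4225 − 4224 = 1.
  The first convergent with p² − 66·q² = 1 gives the fundamental solution (x₁, y₁) = (65, 8).
Step 2: Apply the recurrence (x_{n+1}, y_{n+1}) = (x₁x_n + 66y₁y_n, x₁y_n + y₁x_n) repeatedly.
  From (x_1, y_1) = (65, 8): x_2 = 65·65 + 66·8·8 = 8449; y_2 = 65·8 + 8·65 = 1040.
  From (x_2, y_2) = (8449, 1040): x_3 = 65·8449 + 66·8·1040 = 1098305; y_3 = 65·1040 + 8·8449 = 135192.
  From (x_3, y_3) = (1098305, 135192): x_4 = 65·1098305 + 66·8·135192 = 142771201; y_4 = 65·135192 + 8·1098305 = 17573920.
Step 3: Verify x_4² - 66·y_4² = 20383615834982401 - 20383615834982400 = 1 (should be 1). ✓

(x_1, y_1) = (65, 8); (x_4, y_4) = (142771201, 17573920).


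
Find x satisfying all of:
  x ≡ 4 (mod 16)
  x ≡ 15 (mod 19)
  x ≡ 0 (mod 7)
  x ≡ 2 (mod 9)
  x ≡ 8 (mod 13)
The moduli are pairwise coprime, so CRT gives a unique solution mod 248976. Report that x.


Product of moduli M = 16 · 19 · 7 · 9 · 13 = 248976.
Merge one congruence at a time:
  Start: x ≡ 4 (mod 16).
  Combine with x ≡ 15 (mod 19); new modulus lcm = 304.
    Write x = 4 + 16·t and substitute into x ≡ 15 (mod 19): 16·t ≡ 15 − 4 = 11 (mod 19).
    The inverse of 16 mod 19 is 6 (since 16·6 = 96 = 5·19 + 1), so t ≡ 6·11 = 66 ≡ 9 (mod 19).
    Then x = 4 + 16·9 = 148, valid modulo lcm(16, 19) = 304: x ≡ 148 (mod 304).
  Combine with x ≡ 0 (mod 7); new modulus lcm = 2128.
    Write x = 148 + 304·t and substitute into x ≡ 0 (mod 7): 304·t ≡ 0 − 148 = -148 (mod 7).
    Reduce coefficients mod 7: 3·t ≡ 6 (mod 7).
    The inverse of 3 mod 7 is 5 (since 3·5 = 15 = 2·7 + 1), so t ≡ 5·6 = 30 ≡ 2 (mod 7).
    Then x = 148 + 304·2 = 756, valid modulo lcm(304, 7) = 2128: x ≡ 756 (mod 2128).
  Combine with x ≡ 2 (mod 9); new modulus lcm = 19152.
    Write x = 756 + 2128·t and substitute into x ≡ 2 (mod 9): 2128·t ≡ 2 − 756 = -754 (mod 9).
    Reduce coefficients mod 9: 4·t ≡ 2 (mod 9).
    The inverse of 4 mod 9 is 7 (since 4·7 = 28 = 3·9 + 1), so t ≡ 7·2 = 14 ≡ 5 (mod 9).
    Then x = 756 + 2128·5 = 11396, valid modulo lcm(2128, 9) = 19152: x ≡ 11396 (mod 19152).
  Combine with x ≡ 8 (mod 13); new modulus lcm = 248976.
    Write x = 11396 + 19152·t and substitute into x ≡ 8 (mod 13): 19152·t ≡ 8 − 11396 = -11388 (mod 13).
    Reduce coefficients mod 13: 3·t ≡ 0 (mod 13).
    The inverse of 3 mod 13 is 9 (since 3·9 = 27 = 2·13 + 1), so t ≡ 9·0 = 0 ≡ 0 (mod 13).
    Then x = 11396 + 19152·0 = 11396, valid modulo lcm(19152, 13) = 248976: x ≡ 11396 (mod 248976).
Verify against each original: 11396 mod 16 = 4, 11396 mod 19 = 15, 11396 mod 7 = 0, 11396 mod 9 = 2, 11396 mod 13 = 8.

x ≡ 11396 (mod 248976).


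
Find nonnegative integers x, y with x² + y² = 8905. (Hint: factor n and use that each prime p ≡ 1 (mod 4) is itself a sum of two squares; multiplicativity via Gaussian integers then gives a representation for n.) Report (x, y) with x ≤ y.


Step 1: Factor n = 8905 = 5 · 13 · 137.
Step 2: Check the mod-4 condition on each prime factor: 5 ≡ 1 (mod 4), exponent 1; 13 ≡ 1 (mod 4), exponent 1; 137 ≡ 1 (mod 4), exponent 1.
All primes ≡ 3 (mod 4) appear to even exponent (or don't appear), so by the two-squares theorem n IS expressible as a sum of two squares.
Step 3: Build a representation. Here n = 5 · 13 · 137 is a product of primes ≡ 1 (mod 4). Each prime p ≡ 1 (mod 4) is itself a sum of two squares; find a² by testing p − a² for a perfect square:
  5: 5 − 1² = 4 = 2² ⇒ 5 = 1² + 2².
  13: 13 − 1² = 12, 13 − 2² = 9 = 3² ⇒ 13 = 2² + 3².
  137: 137 − 1² = 136, 137 − 2² = 133, 137 − 3² = 128, 137 − 4² = 121 = 11² ⇒ 137 = 4² + 11².
  Combine using the Brahmagupta–Fibonacci identity (a² + b²)(c² + d²) = (ac − bd)² + (ad + bc)² = (ac + bd)² + (ad − bc)²:
  5 · 13 = 65: from (1² + 2²)(2² + 3²), take (1·2 − 2·3, 1·3 + 2·2) = (2 − 6, 3 + 4) = (-4, 7); dropping signs (only squares matter) gives (4, 7); check 4² + 7² = 16 + 49 = 65 ✓.
  65 · 137 = 8905: from (4² + 7²)(4² + 11²), take (4·4 − 7·11, 4·11 + 7·4) = (16 − 77, 44 + 28) = (-61, 72); dropping signs (only squares matter) gives (61, 72); check 61² + 72² = 3721 + 5184 = 8905 ✓.
Step 4: Order so x ≤ y and verify: 61² + 72² = 3721 + 5184 = 8905 = n. ✓

n = 8905 = 61² + 72² (one valid representation with x ≤ y).
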